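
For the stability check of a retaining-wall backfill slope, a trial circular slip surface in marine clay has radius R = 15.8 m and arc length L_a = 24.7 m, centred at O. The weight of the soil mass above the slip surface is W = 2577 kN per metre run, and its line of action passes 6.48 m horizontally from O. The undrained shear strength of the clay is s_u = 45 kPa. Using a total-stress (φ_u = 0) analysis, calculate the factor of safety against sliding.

Taking moments about the centre O, the resisting moment is provided by the undrained shear strength acting along the arc:
M_R = s_u·L_a·R = 45·24.70·15.8 = 17561.7 kN·m/m
M_D = W·d = 2577·6.48 = 16699.0 kN·m/m
FS = M_R / M_D = 17561.7 / 16699.0 = 1.052

FS = 1.05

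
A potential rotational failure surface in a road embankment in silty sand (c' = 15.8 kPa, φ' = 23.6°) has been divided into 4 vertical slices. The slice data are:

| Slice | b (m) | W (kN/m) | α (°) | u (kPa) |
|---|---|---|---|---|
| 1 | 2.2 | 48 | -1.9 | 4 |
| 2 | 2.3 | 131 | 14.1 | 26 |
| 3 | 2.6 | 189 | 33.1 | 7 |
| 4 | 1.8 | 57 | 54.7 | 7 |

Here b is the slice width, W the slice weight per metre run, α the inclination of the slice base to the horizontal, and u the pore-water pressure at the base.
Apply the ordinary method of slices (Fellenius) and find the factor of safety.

FS = 1.56

Ordinary method of slices: FS = Σ[c'·Δl_i + (W_i cosα_i − u_i·Δl_i)·tanφ'] / Σ W_i sinα_i, with Δl_i = b_i / cosα_i.
Slice 1: Δl = 2.2/cos(-1.9°) = 2.201 m; N'_1 = 48·cos(-1.9°) − 4·2.201 = 39.2; c'Δl = 34.78; W sinα = -1.6
Slice 2: Δl = 2.3/cos14.1° = 2.371 m; N'_2 = 131·cos14.1° − 26·2.371 = 65.4; c'Δl = 37.47; W sinα = 31.9
Slice 3: Δl = 2.6/cos33.1° = 3.104 m; N'_3 = 189·cos33.1° − 7·3.104 = 136.6; c'Δl = 49.04; W sinα = 103.2
Slice 4: Δl = 1.8/cos54.7° = 3.115 m; N'_4 = 57·cos54.7° − 7·3.115 = 11.1; c'Δl = 49.22; W sinα = 46.5
Σc'Δl = 170.5 kN/m; ΣN' = 252.3 kN/m; ΣW sinα = 180.1 kN/m
Resisting = 170.5 + 252.3·tan23.6° = 170.5 + 110.2 = 280.7 kN/m
FS = 280.7 / 180.1 = 1.559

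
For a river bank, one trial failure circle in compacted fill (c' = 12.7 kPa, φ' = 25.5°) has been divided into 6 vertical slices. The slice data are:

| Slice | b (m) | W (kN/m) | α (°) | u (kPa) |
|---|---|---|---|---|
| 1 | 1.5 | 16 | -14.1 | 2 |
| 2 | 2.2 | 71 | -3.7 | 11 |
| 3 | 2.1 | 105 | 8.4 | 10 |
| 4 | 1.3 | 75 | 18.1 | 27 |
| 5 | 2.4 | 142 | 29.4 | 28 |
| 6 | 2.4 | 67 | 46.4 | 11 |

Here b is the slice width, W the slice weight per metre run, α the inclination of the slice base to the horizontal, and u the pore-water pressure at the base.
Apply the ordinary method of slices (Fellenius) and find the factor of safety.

FS = 1.89

Ordinary method of slices: FS = Σ[c'·Δl_i + (W_i cosα_i − u_i·Δl_i)·tanφ'] / Σ W_i sinα_i, with Δl_i = b_i / cosα_i.
Slice 1: Δl = 1.5/cos(-14.1°) = 1.547 m; N'_1 = 16·cos(-14.1°) − 2·1.547 = 12.4; c'Δl = 19.64; W sinα = -3.9
Slice 2: Δl = 2.2/cos(-3.7°) = 2.205 m; N'_2 = 71·cos(-3.7°) − 11·2.205 = 46.6; c'Δl = 28.00; W sinα = -4.6
Slice 3: Δl = 2.1/cos8.4° = 2.123 m; N'_3 = 105·cos8.4° − 10·2.123 = 82.6; c'Δl = 26.96; W sinα = 15.3
Slice 4: Δl = 1.3/cos18.1° = 1.368 m; N'_4 = 75·cos18.1° − 27·1.368 = 34.4; c'Δl = 17.37; W sinα = 23.3
Slice 5: Δl = 2.4/cos29.4° = 2.755 m; N'_5 = 142·cos29.4° − 28·2.755 = 46.6; c'Δl = 34.99; W sinα = 69.7
Slice 6: Δl = 2.4/cos46.4° = 3.480 m; N'_6 = 67·cos46.4° − 11·3.480 = 7.9; c'Δl = 44.20; W sinα = 48.5
Σc'Δl = 171.2 kN/m; ΣN' = 230.5 kN/m; ΣW sinα = 148.4 kN/m
Resisting = 171.2 + 230.5·tan25.5° = 171.2 + 110.0 = 281.1 kN/m
FS = 281.1 / 148.4 = 1.894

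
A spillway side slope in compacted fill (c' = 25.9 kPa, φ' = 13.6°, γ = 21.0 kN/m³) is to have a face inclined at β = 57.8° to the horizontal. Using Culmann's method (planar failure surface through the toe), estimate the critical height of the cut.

H_c = 14.33 m

Culmann's analysis gives the critical failure plane at α_cr = (β + φ')/2 = (57.8 + 13.6)/2 = 35.7°, and the critical height
H_c = (4c'/γ) · sinβ cosφ' / [1 − cos(β − φ')]
    = (4·25.9/21.0) · sin57.8°·cos13.6° / [1 − cos(44.2°)]
    = 4.933 · 0.8462·0.9720 / [1 − 0.7169]
    = 4.933 · 0.8225 / 0.2831
    = 14.33 m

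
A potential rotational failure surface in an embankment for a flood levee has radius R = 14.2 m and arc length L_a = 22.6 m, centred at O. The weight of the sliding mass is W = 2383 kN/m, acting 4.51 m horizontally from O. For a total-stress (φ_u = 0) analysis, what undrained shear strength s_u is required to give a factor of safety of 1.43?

FS = s_u·L_a·R / (W·d), so s_u = FS·W·d / (L_a·R).
s_u = 1.43·2383·4.51 / (22.60·14.2) = 15368.7 / 320.92 = 47.89 kPa

s_u = 47.9 kPa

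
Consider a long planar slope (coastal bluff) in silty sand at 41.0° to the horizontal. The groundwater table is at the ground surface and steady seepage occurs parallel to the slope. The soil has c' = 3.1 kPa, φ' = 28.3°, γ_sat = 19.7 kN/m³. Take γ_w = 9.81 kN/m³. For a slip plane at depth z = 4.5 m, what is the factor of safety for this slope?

With seepage parallel to the slope and the water table at the surface, the effective normal stress on the slip plane uses the buoyant unit weight γ' = γ_sat − γ_w while the driving shear stress uses γ_sat:
FS = [c' + γ' z cos²β tanφ'] / [γ_sat z sinβ cosβ]
γ' = 19.7 − 9.81 = 9.89 kN/m³
Numerator = 3.1 + 9.89·4.5·cos²41.0°·tan28.3° = 3.1 + 9.89·4.5·0.5696·0.5384 = 16.749 kPa
Denominator = 19.7·4.5·sin41.0°·cos41.0° = 19.7·4.5·0.6561·0.7547 = 43.894 kPa
FS = 16.749 / 43.894 = 0.382

FS = 0.38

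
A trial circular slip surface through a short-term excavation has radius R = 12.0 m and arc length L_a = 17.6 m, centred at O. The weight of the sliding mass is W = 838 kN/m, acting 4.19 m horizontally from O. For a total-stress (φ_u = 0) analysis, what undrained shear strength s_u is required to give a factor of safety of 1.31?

s_u = 21.8 kPa

FS = s_u·L_a·R / (W·d), so s_u = FS·W·d / (L_a·R).
s_u = 1.31·838·4.19 / (17.60·12.0) = 4599.7 / 211.20 = 21.78 kPa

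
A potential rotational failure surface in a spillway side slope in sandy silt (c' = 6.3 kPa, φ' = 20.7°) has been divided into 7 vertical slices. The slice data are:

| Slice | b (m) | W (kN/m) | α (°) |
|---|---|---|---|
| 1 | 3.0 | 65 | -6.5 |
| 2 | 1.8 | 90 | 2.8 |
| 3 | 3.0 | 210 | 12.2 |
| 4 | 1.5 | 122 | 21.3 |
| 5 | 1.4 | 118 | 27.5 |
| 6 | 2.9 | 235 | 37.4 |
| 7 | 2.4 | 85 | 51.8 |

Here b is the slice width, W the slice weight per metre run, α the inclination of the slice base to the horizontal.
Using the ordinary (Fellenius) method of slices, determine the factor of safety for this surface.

Ordinary method of slices: FS = Σ[c'·Δl_i + (W_i cosα_i)·tanφ'] / Σ W_i sinα_i, with Δl_i = b_i / cosα_i.
Slice 1: Δl = 3.0/cos(-6.5°) = 3.019 m; N'_1 = 65·cos(-6.5°) = 64.6; c'Δl = 19.02; W sinα = -7.4
Slice 2: Δl = 1.8/cos2.8° = 1.802 m; N'_2 = 90·cos2.8° = 89.9; c'Δl = 11.35; W sinα = 4.4
Slice 3: Δl = 3.0/cos12.2° = 3.069 m; N'_3 = 210·cos12.2° = 205.3; c'Δl = 19.34; W sinα = 44.4
Slice 4: Δl = 1.5/cos21.3° = 1.610 m; N'_4 = 122·cos21.3° = 113.7; c'Δl = 10.14; W sinα = 44.3
Slice 5: Δl = 1.4/cos27.5° = 1.578 m; N'_5 = 118·cos27.5° = 104.7; c'Δl = 9.94; W sinα = 54.5
Slice 6: Δl = 2.9/cos37.4° = 3.650 m; N'_6 = 235·cos37.4° = 186.7; c'Δl = 23.00; W sinα = 142.7
Slice 7: Δl = 2.4/cos51.8° = 3.881 m; N'_7 = 85·cos51.8° = 52.6; c'Δl = 24.45; W sinα = 66.8
Σc'Δl = 117.2 kN/m; ΣN' = 817.3 kN/m; ΣW sinα = 349.8 kN/m
Resisting = 117.2 + 817.3·tan20.7° = 117.2 + 308.8 = 426.1 kN/m
FS = 426.1 / 349.8 = 1.218

FS = 1.22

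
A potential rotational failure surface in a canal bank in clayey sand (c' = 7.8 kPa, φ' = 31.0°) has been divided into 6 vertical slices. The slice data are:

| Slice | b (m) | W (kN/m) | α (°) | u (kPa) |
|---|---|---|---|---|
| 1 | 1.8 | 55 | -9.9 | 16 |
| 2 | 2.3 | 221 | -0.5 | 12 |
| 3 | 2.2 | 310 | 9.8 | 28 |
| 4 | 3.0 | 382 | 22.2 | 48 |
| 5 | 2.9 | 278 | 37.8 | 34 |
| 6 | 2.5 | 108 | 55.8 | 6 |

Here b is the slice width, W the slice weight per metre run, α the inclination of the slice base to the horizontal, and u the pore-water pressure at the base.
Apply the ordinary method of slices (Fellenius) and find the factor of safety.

FS = 1.37

Ordinary method of slices: FS = Σ[c'·Δl_i + (W_i cosα_i − u_i·Δl_i)·tanφ'] / Σ W_i sinα_i, with Δl_i = b_i / cosα_i.
Slice 1: Δl = 1.8/cos(-9.9°) = 1.827 m; N'_1 = 55·cos(-9.9°) − 16·1.827 = 24.9; c'Δl = 14.25; W sinα = -9.5
Slice 2: Δl = 2.3/cos(-0.5°) = 2.300 m; N'_2 = 221·cos(-0.5°) − 12·2.300 = 193.4; c'Δl = 17.94; W sinα = -1.9
Slice 3: Δl = 2.2/cos9.8° = 2.233 m; N'_3 = 310·cos9.8° − 28·2.233 = 243.0; c'Δl = 17.41; W sinα = 52.8
Slice 4: Δl = 3.0/cos22.2° = 3.240 m; N'_4 = 382·cos22.2° − 48·3.240 = 198.2; c'Δl = 25.27; W sinα = 144.3
Slice 5: Δl = 2.9/cos37.8° = 3.670 m; N'_5 = 278·cos37.8° − 34·3.670 = 94.9; c'Δl = 28.63; W sinα = 170.4
Slice 6: Δl = 2.5/cos55.8° = 4.448 m; N'_6 = 108·cos55.8° − 6·4.448 = 34.0; c'Δl = 34.69; W sinα = 89.3
Σc'Δl = 138.2 kN/m; ΣN' = 788.3 kN/m; ΣW sinα = 445.4 kN/m
Resisting = 138.2 + 788.3·tan31.0° = 138.2 + 473.7 = 611.9 kN/m
FS = 611.9 / 445.4 = 1.374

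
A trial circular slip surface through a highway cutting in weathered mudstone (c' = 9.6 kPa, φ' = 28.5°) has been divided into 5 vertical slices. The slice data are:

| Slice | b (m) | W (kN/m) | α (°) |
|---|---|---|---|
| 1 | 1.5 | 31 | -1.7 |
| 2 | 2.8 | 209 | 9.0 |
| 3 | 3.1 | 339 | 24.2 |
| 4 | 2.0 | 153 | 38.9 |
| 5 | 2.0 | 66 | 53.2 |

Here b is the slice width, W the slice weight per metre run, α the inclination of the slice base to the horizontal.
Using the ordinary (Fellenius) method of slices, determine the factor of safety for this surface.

FS = 1.61

Ordinary method of slices: FS = Σ[c'·Δl_i + (W_i cosα_i)·tanφ'] / Σ W_i sinα_i, with Δl_i = b_i / cosα_i.
Slice 1: Δl = 1.5/cos(-1.7°) = 1.501 m; N'_1 = 31·cos(-1.7°) = 31.0; c'Δl = 14.41; W sinα = -0.9
Slice 2: Δl = 2.8/cos9.0° = 2.835 m; N'_2 = 209·cos9.0° = 206.4; c'Δl = 27.22; W sinα = 32.7
Slice 3: Δl = 3.1/cos24.2° = 3.399 m; N'_3 = 339·cos24.2° = 309.2; c'Δl = 32.63; W sinα = 139.0
Slice 4: Δl = 2.0/cos38.9° = 2.570 m; N'_4 = 153·cos38.9° = 119.1; c'Δl = 24.67; W sinα = 96.1
Slice 5: Δl = 2.0/cos53.2° = 3.339 m; N'_5 = 66·cos53.2° = 39.5; c'Δl = 32.05; W sinα = 52.8
Σc'Δl = 131.0 kN/m; ΣN' = 705.2 kN/m; ΣW sinα = 319.7 kN/m
Resisting = 131.0 + 705.2·tan28.5° = 131.0 + 382.9 = 513.9 kN/m
FS = 513.9 / 319.7 = 1.608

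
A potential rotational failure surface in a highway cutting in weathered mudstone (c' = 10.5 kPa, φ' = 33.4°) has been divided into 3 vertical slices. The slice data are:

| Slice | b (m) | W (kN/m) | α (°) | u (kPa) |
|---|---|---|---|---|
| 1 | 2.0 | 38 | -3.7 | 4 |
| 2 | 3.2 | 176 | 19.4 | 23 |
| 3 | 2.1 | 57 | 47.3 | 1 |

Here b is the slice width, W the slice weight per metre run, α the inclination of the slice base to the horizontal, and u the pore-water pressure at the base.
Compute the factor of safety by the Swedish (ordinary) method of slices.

Ordinary method of slices: FS = Σ[c'·Δl_i + (W_i cosα_i − u_i·Δl_i)·tanφ'] / Σ W_i sinα_i, with Δl_i = b_i / cosα_i.
Slice 1: Δl = 2.0/cos(-3.7°) = 2.004 m; N'_1 = 38·cos(-3.7°) − 4·2.004 = 29.9; c'Δl = 21.04; W sinα = -2.5
Slice 2: Δl = 3.2/cos19.4° = 3.393 m; N'_2 = 176·cos19.4° − 23·3.393 = 88.0; c'Δl = 35.62; W sinα = 58.5
Slice 3: Δl = 2.1/cos47.3° = 3.097 m; N'_3 = 57·cos47.3° − 1·3.097 = 35.6; c'Δl = 32.51; W sinα = 41.9
Σc'Δl = 89.2 kN/m; ΣN' = 153.4 kN/m; ΣW sinα = 97.9 kN/m
Resisting = 89.2 + 153.4·tan33.4° = 89.2 + 101.2 = 190.4 kN/m
FS = 190.4 / 97.9 = 1.944

FS = 1.94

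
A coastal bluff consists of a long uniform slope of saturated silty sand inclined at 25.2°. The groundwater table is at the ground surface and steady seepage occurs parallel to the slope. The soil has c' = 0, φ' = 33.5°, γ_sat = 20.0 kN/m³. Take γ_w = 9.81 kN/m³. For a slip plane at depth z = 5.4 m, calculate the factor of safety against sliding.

With seepage parallel to the slope and the water table at the surface, the effective normal stress on the slip plane uses the buoyant unit weight γ' = γ_sat − γ_w while the driving shear stress uses γ_sat:
FS = [c' + γ' z cos²β tanφ'] / [γ_sat z sinβ cosβ]
(For c' = 0 this reduces to FS = (γ'/γ_sat)·tanφ'/tanβ.)
γ' = 20.0 − 9.81 = 10.19 kN/m³
Numerator = 0.0 + 10.19·5.4·cos²25.2°·tan33.5° = 0.0 + 10.19·5.4·0.8187·0.6619 = 29.818 kPa
Denominator = 20.0·5.4·sin25.2°·cos25.2° = 20.0·5.4·0.4258·0.9048 = 41.608 kPa
FS = 29.818 / 41.608 = 0.717

FS = 0.72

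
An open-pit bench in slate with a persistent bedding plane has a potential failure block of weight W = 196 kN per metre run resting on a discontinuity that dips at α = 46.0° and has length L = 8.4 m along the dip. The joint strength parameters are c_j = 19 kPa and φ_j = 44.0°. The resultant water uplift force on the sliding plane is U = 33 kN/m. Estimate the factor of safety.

FS = 1.84

Resolving the block weight along and normal to the plane and applying the Mohr–Coulomb strength on the joint:
N' = W cosα − U = 196·cos46.0° − 33 = 103.2 kN/m
Driving force T = W sinα = 196·sin46.0° = 141.0 kN/m
Resisting force R = c_j·L + N'·tanφ_j = 19·8.4 + 103.2·tan44.0° = 159.6 + 99.6 = 259.2 kN/m
FS = R / T = 259.2 / 141.0 = 1.839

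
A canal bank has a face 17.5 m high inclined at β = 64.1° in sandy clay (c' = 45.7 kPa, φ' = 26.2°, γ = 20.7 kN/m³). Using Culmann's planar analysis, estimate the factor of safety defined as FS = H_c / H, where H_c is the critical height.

H_c = (4c'/γ) · sinβ cosφ' / [1 − cos(β − φ')]
    = (4·45.7/20.7) · sin64.1°·cos26.2° / [1 − cos37.9°]
    = 8.831 · 0.8071 / 0.2109 = 33.79 m
FS = H_c / H = 33.79 / 17.5 = 1.931

FS = 1.93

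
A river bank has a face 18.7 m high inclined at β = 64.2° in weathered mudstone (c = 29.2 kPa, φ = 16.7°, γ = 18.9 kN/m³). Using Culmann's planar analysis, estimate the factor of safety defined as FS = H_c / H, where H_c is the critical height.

FS = 0.88

H_c = (4c/γ) · sinβ cosφ / [1 − cos(β − φ)]
    = (4·29.2/18.9) · sin64.2°·cos16.7° / [1 − cos47.5°]
    = 6.180 · 0.8623 / 0.3244 = 16.43 m
FS = H_c / H = 16.43 / 18.7 = 0.878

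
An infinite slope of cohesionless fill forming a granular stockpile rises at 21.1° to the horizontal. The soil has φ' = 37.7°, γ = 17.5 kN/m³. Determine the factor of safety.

For a dry cohesionless infinite slope the factor of safety is FS = tanφ' / tanβ.
FS = tan37.7° / tan21.1° = 0.7729 / 0.3859 = 2.003

FS = 2.00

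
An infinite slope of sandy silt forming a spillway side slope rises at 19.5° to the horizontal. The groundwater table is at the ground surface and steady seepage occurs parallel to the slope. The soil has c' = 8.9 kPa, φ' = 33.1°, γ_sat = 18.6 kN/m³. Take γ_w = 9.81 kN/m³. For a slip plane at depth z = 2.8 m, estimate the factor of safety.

FS = 1.41

With seepage parallel to the slope and the water table at the surface, the effective normal stress on the slip plane uses the buoyant unit weight γ' = γ_sat − γ_w while the driving shear stress uses γ_sat:
FS = [c' + γ' z cos²β tanφ'] / [γ_sat z sinβ cosβ]
γ' = 18.6 − 9.81 = 8.79 kN/m³
Numerator = 8.9 + 8.79·2.8·cos²19.5°·tan33.1° = 8.9 + 8.79·2.8·0.8886·0.6519 = 23.157 kPa
Denominator = 18.6·2.8·sin19.5°·cos19.5° = 18.6·2.8·0.3338·0.9426 = 16.388 kPa
FS = 23.157 / 16.388 = 1.413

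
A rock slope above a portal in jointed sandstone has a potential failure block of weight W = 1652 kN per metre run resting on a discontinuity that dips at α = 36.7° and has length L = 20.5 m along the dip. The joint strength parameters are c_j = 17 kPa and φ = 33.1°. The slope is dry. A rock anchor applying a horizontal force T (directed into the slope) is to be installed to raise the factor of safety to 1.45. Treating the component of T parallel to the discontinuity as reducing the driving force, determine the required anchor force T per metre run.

Resolving forces along and normal to the sliding plane, with the horizontal anchor force T adding T·sinα to the effective normal force and T·cosα acting up the plane against the driving force:
FS = [c_jL + (W cosα + T sinα) tanφ] / [W sinα − T cosα]
Without the anchor: N' = 1324.5 kN/m, driving T_d = 987.3 kN/m, resisting R = 17·20.5 + 1324.5·tan33.1° = 1212.0 kN/m, FS = 1.23.
Setting FS = 1.45 and solving for T:
1.45·(987.3 − T cos36.7°) = 1212.0 + T sin36.7°·tan33.1°
T·(sin36.7°·tan33.1° + 1.45·cos36.7°) = 1.45·987.3 − 1212.0
T·(0.5976·0.6519 + 1.45·0.8018) = 1431.6 − 1212.0 = 219.6
T·1.5522 = 219.6
T = 141.5 kN/m

T = 141 kN/m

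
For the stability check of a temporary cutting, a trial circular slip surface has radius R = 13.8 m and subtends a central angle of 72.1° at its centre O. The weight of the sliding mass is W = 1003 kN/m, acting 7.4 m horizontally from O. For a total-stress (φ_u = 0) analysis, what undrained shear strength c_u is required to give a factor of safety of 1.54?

FS = c_u·L_a·R / (W·d), so c_u = FS·W·d / (L_a·R).
Arc length L_a = R·θ = 13.8·(72.1°·π/180) = 13.8·1.2584 = 17.37 m
c_u = 1.54·1003·7.4 / (17.37·13.8) = 11430.2 / 239.65 = 47.70 kPa

c_u = 47.7 kPa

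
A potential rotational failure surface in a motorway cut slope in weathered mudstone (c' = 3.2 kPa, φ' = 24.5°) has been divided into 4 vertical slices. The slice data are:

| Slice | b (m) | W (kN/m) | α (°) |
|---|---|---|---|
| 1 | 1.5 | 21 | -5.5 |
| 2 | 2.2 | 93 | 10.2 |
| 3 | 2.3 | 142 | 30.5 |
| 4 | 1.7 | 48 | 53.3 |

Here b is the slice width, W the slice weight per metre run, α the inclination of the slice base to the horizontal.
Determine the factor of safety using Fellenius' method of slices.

FS = 1.20

Ordinary method of slices: FS = Σ[c'·Δl_i + (W_i cosα_i)·tanφ'] / Σ W_i sinα_i, with Δl_i = b_i / cosα_i.
Slice 1: Δl = 1.5/cos(-5.5°) = 1.507 m; N'_1 = 21·cos(-5.5°) = 20.9; c'Δl = 4.82; W sinα = -2.0
Slice 2: Δl = 2.2/cos10.2° = 2.235 m; N'_2 = 93·cos10.2° = 91.5; c'Δl = 7.15; W sinα = 16.5
Slice 3: Δl = 2.3/cos30.5° = 2.669 m; N'_3 = 142·cos30.5° = 122.4; c'Δl = 8.54; W sinα = 72.1
Slice 4: Δl = 1.7/cos53.3° = 2.845 m; N'_4 = 48·cos53.3° = 28.7; c'Δl = 9.10; W sinα = 38.5
Σc'Δl = 29.6 kN/m; ΣN' = 263.5 kN/m; ΣW sinα = 125.0 kN/m
Resisting = 29.6 + 263.5·tan24.5° = 29.6 + 120.1 = 149.7 kN/m
FS = 149.7 / 125.0 = 1.197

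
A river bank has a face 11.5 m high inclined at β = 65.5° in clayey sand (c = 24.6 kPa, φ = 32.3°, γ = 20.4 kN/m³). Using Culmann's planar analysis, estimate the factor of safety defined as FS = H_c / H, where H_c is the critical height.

FS = 1.98

H_c = (4c/γ) · sinβ cosφ / [1 − cos(β − φ)]
    = (4·24.6/20.4) · sin65.5°·cos32.3° / [1 − cos33.2°]
    = 4.824 · 0.7692 / 0.1632 = 22.73 m
FS = H_c / H = 22.73 / 11.5 = 1.976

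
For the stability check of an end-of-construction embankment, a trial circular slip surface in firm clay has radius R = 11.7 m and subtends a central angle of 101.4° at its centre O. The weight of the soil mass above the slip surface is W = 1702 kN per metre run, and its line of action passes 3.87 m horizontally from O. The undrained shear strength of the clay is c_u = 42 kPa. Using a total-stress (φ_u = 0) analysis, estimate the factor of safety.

FS = 1.54

Taking moments about the centre O, the resisting moment is provided by the undrained shear strength acting along the arc:
Arc length L_a = R·θ = 11.7·(101.4°·π/180) = 11.7·1.7698 = 20.71 m
M_R = c_u·L_a·R = 42·20.71·11.7 = 10175.0 kN·m/m
M_D = W·d = 1702·3.87 = 6586.7 kN·m/m
FS = M_R / M_D = 10175.0 / 6586.7 = 1.545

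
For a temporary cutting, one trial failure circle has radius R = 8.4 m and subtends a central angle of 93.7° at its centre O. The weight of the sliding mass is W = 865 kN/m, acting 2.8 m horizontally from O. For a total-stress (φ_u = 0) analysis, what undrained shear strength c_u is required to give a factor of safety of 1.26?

c_u = 26.4 kPa

FS = c_u·L_a·R / (W·d), so c_u = FS·W·d / (L_a·R).
Arc length L_a = R·θ = 8.4·(93.7°·π/180) = 8.4·1.6354 = 13.74 m
c_u = 1.26·865·2.8 / (13.74·8.4) = 3051.7 / 115.39 = 26.45 kPa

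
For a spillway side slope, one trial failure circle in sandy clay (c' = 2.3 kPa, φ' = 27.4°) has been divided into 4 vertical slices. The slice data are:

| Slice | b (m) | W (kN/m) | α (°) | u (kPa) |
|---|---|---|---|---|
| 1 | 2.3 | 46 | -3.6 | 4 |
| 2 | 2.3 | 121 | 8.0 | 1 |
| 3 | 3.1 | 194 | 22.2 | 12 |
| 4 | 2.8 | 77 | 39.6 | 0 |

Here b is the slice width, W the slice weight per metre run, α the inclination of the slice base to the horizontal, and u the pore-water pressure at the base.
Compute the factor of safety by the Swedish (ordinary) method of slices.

FS = 1.54

Ordinary method of slices: FS = Σ[c'·Δl_i + (W_i cosα_i − u_i·Δl_i)·tanφ'] / Σ W_i sinα_i, with Δl_i = b_i / cosα_i.
Slice 1: Δl = 2.3/cos(-3.6°) = 2.305 m; N'_1 = 46·cos(-3.6°) − 4·2.305 = 36.7; c'Δl = 5.30; W sinα = -2.9
Slice 2: Δl = 2.3/cos8.0° = 2.323 m; N'_2 = 121·cos8.0° − 1·2.323 = 117.5; c'Δl = 5.34; W sinα = 16.8
Slice 3: Δl = 3.1/cos22.2° = 3.348 m; N'_3 = 194·cos22.2° − 12·3.348 = 139.4; c'Δl = 7.70; W sinα = 73.3
Slice 4: Δl = 2.8/cos39.6° = 3.634 m; N'_4 = 77·cos39.6° − 0·3.634 = 59.3; c'Δl = 8.36; W sinα = 49.1
Σc'Δl = 26.7 kN/m; ΣN' = 353.0 kN/m; ΣW sinα = 136.3 kN/m
Resisting = 26.7 + 353.0·tan27.4° = 26.7 + 183.0 = 209.7 kN/m
FS = 209.7 / 136.3 = 1.538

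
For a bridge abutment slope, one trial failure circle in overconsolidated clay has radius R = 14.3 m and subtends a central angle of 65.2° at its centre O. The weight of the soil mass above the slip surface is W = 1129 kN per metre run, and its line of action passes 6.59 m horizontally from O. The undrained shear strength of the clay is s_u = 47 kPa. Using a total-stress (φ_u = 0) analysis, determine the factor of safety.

FS = 1.47

Taking moments about the centre O, the resisting moment is provided by the undrained shear strength acting along the arc:
Arc length L_a = R·θ = 14.3·(65.2°·π/180) = 14.3·1.1380 = 16.27 m
M_R = s_u·L_a·R = 47·16.27·14.3 = 10936.9 kN·m/m
M_D = W·d = 1129·6.59 = 7440.1 kN·m/m
FS = M_R / M_D = 10936.9 / 7440.1 = 1.470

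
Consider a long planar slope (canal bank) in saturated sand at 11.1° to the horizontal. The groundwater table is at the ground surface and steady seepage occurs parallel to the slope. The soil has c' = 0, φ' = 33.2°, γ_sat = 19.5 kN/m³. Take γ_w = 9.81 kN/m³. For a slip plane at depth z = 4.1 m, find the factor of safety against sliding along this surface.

With seepage parallel to the slope and the water table at the surface, the effective normal stress on the slip plane uses the buoyant unit weight γ' = γ_sat − γ_w while the driving shear stress uses γ_sat:
FS = [c' + γ' z cos²β tanφ'] / [γ_sat z sinβ cosβ]
(For c' = 0 this reduces to FS = (γ'/γ_sat)·tanφ'/tanβ.)
γ' = 19.5 − 9.81 = 9.69 kN/m³
Numerator = 0.0 + 9.69·4.1·cos²11.1°·tan33.2° = 0.0 + 9.69·4.1·0.9629·0.6544 = 25.034 kPa
Denominator = 19.5·4.1·sin11.1°·cos11.1° = 19.5·4.1·0.1925·0.9813 = 15.104 kPa
FS = 25.034 / 15.104 = 1.657

FS = 1.66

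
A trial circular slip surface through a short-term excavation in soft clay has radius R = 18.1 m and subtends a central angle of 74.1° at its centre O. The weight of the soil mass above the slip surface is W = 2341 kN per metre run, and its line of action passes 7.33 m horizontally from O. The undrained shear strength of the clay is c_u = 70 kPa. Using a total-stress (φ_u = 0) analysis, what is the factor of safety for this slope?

FS = 1.73

Taking moments about the centre O, the resisting moment is provided by the undrained shear strength acting along the arc:
Arc length L_a = R·θ = 18.1·(74.1°·π/180) = 18.1·1.2933 = 23.41 m
M_R = c_u·L_a·R = 70·23.41·18.1 = 29658.6 kN·m/m
M_D = W·d = 2341·7.33 = 17159.5 kN·m/m
FS = M_R / M_D = 29658.6 / 17159.5 = 1.728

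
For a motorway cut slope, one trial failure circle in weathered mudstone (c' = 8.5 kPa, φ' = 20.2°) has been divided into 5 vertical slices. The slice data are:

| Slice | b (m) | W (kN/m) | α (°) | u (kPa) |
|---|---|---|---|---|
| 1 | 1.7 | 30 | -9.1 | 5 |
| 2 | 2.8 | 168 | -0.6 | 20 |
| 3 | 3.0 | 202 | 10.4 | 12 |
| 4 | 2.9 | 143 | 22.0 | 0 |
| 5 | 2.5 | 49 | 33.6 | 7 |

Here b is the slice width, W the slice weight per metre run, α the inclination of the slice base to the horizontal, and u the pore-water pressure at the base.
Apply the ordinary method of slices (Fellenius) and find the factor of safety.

FS = 2.54

Ordinary method of slices: FS = Σ[c'·Δl_i + (W_i cosα_i − u_i·Δl_i)·tanφ'] / Σ W_i sinα_i, with Δl_i = b_i / cosα_i.
Slice 1: Δl = 1.7/cos(-9.1°) = 1.722 m; N'_1 = 30·cos(-9.1°) − 5·1.722 = 21.0; c'Δl = 14.63; W sinα = -4.7
Slice 2: Δl = 2.8/cos(-0.6°) = 2.800 m; N'_2 = 168·cos(-0.6°) − 20·2.800 = 112.0; c'Δl = 23.80; W sinα = -1.8
Slice 3: Δl = 3.0/cos10.4° = 3.050 m; N'_3 = 202·cos10.4° − 12·3.050 = 162.1; c'Δl = 25.93; W sinα = 36.5
Slice 4: Δl = 2.9/cos22.0° = 3.128 m; N'_4 = 143·cos22.0° − 0·3.128 = 132.6; c'Δl = 26.59; W sinα = 53.6
Slice 5: Δl = 2.5/cos33.6° = 3.001 m; N'_5 = 49·cos33.6° − 7·3.001 = 19.8; c'Δl = 25.51; W sinα = 27.1
Σc'Δl = 116.5 kN/m; ΣN' = 447.5 kN/m; ΣW sinα = 110.6 kN/m
Resisting = 116.5 + 447.5·tan20.2° = 116.5 + 164.6 = 281.1 kN/m
FS = 281.1 / 110.6 = 2.541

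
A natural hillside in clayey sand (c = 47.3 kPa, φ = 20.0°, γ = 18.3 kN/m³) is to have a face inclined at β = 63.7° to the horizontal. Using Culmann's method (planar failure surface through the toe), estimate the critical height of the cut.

H_c = 31.44 m

Culmann's analysis gives the critical failure plane at α_cr = (β + φ)/2 = (63.7 + 20.0)/2 = 41.9°, and the critical height
H_c = (4c/γ) · sinβ cosφ / [1 − cos(β − φ)]
    = (4·47.3/18.3) · sin63.7°·cos20.0° / [1 − cos(43.7°)]
    = 10.339 · 0.8965·0.9397 / [1 − 0.7230]
    = 10.339 · 0.8424 / 0.2770
    = 31.44 m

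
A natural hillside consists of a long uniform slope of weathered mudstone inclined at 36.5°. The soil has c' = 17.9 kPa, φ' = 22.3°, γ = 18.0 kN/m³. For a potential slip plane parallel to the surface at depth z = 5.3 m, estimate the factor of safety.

For an infinite slope with a slip plane parallel to the surface (no pore pressure): FS = [c' + γz cos²β tanφ'] / [γz sinβ cosβ].
γz = 18.0·5.3 = 95.40 kN/m²
Numerator = 17.9 + 95.40·cos²36.5°·tan22.3° = 17.9 + 95.40·0.6462·0.4101 = 43.183 kPa
Denominator = 95.40·sin36.5°·cos36.5° = 95.40·0.5948·0.8039 = 45.616 kPa
FS = 43.183 / 45.616 = 0.947

FS = 0.95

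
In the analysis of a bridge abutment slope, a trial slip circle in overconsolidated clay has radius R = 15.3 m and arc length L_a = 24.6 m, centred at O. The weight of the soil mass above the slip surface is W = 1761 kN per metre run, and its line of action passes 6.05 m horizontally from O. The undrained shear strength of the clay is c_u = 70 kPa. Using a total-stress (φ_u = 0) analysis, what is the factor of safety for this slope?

Taking moments about the centre O, the resisting moment is provided by the undrained shear strength acting along the arc:
M_R = c_u·L_a·R = 70·24.60·15.3 = 26346.6 kN·m/m
M_D = W·d = 1761·6.05 = 10654.0 kN·m/m
FS = M_R / M_D = 26346.6 / 10654.0 = 2.473

FS = 2.47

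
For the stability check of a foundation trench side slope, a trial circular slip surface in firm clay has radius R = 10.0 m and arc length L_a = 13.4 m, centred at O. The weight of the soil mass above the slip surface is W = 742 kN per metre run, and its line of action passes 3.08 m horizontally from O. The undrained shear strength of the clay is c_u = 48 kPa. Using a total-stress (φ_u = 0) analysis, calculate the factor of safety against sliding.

FS = 2.81

Taking moments about the centre O, the resisting moment is provided by the undrained shear strength acting along the arc:
M_R = c_u·L_a·R = 48·13.40·10.0 = 6432.0 kN·m/m
M_D = W·d = 742·3.08 = 2285.4 kN·m/m
FS = M_R / M_D = 6432.0 / 2285.4 = 2.814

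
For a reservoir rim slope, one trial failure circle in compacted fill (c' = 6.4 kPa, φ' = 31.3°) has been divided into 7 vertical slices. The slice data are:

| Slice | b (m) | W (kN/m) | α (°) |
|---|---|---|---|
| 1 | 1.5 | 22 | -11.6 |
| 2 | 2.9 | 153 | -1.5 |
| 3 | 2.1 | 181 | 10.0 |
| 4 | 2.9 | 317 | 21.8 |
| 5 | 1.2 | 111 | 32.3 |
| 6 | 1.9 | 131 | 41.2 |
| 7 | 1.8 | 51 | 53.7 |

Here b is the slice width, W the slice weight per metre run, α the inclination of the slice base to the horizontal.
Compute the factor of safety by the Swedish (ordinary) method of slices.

Ordinary method of slices: FS = Σ[c'·Δl_i + (W_i cosα_i)·tanφ'] / Σ W_i sinα_i, with Δl_i = b_i / cosα_i.
Slice 1: Δl = 1.5/cos(-11.6°) = 1.531 m; N'_1 = 22·cos(-11.6°) = 21.6; c'Δl = 9.80; W sinα = -4.4
Slice 2: Δl = 2.9/cos(-1.5°) = 2.901 m; N'_2 = 153·cos(-1.5°) = 152.9; c'Δl = 18.57; W sinα = -4.0
Slice 3: Δl = 2.1/cos10.0° = 2.132 m; N'_3 = 181·cos10.0° = 178.3; c'Δl = 13.65; W sinα = 31.4
Slice 4: Δl = 2.9/cos21.8° = 3.123 m; N'_4 = 317·cos21.8° = 294.3; c'Δl = 19.99; W sinα = 117.7
Slice 5: Δl = 1.2/cos32.3° = 1.420 m; N'_5 = 111·cos32.3° = 93.8; c'Δl = 9.09; W sinα = 59.3
Slice 6: Δl = 1.9/cos41.2° = 2.525 m; N'_6 = 131·cos41.2° = 98.6; c'Δl = 16.16; W sinα = 86.3
Slice 7: Δl = 1.8/cos53.7° = 3.040 m; N'_7 = 51·cos53.7° = 30.2; c'Δl = 19.46; W sinα = 41.1
Σc'Δl = 106.7 kN/m; ΣN' = 869.7 kN/m; ΣW sinα = 327.4 kN/m
Resisting = 106.7 + 869.7·tan31.3° = 106.7 + 528.8 = 635.5 kN/m
FS = 635.5 / 327.4 = 1.941

FS = 1.94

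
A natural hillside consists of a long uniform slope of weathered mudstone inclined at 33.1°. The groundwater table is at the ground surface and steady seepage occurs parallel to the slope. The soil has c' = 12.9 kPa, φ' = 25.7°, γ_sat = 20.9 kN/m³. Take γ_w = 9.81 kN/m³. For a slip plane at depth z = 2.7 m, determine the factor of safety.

With seepage parallel to the slope and the water table at the surface, the effective normal stress on the slip plane uses the buoyant unit weight γ' = γ_sat − γ_w while the driving shear stress uses γ_sat:
FS = [c' + γ' z cos²β tanφ'] / [γ_sat z sinβ cosβ]
γ' = 20.9 − 9.81 = 11.09 kN/m³
Numerator = 12.9 + 11.09·2.7·cos²33.1°·tan25.7° = 12.9 + 11.09·2.7·0.7018·0.4813 = 23.013 kPa
Denominator = 20.9·2.7·sin33.1°·cos33.1° = 20.9·2.7·0.5461·0.8377 = 25.816 kPa
FS = 23.013 / 25.816 = 0.891

FS = 0.89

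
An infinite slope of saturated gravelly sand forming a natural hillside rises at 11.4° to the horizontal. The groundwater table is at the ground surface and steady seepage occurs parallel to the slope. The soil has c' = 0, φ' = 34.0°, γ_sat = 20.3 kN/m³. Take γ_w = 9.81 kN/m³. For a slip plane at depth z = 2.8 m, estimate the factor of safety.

FS = 1.73

With seepage parallel to the slope and the water table at the surface, the effective normal stress on the slip plane uses the buoyant unit weight γ' = γ_sat − γ_w while the driving shear stress uses γ_sat:
FS = [c' + γ' z cos²β tanφ'] / [γ_sat z sinβ cosβ]
(For c' = 0 this reduces to FS = (γ'/γ_sat)·tanφ'/tanβ.)
γ' = 20.3 − 9.81 = 10.49 kN/m³
Numerator = 0.0 + 10.49·2.8·cos²11.4°·tan34.0° = 0.0 + 10.49·2.8·0.9609·0.6745 = 19.038 kPa
Denominator = 20.3·2.8·sin11.4°·cos11.4° = 20.3·2.8·0.1977·0.9803 = 11.013 kPa
FS = 19.038 / 11.013 = 1.729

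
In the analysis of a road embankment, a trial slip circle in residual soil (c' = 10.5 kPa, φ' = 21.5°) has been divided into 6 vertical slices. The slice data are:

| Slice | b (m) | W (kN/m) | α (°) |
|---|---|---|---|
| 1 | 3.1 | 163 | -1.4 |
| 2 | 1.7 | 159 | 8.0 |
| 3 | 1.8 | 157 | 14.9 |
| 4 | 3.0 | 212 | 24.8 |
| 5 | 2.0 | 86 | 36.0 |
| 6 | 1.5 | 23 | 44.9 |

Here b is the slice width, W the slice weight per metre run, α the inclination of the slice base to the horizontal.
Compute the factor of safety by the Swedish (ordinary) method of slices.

Ordinary method of slices: FS = Σ[c'·Δl_i + (W_i cosα_i)·tanφ'] / Σ W_i sinα_i, with Δl_i = b_i / cosα_i.
Slice 1: Δl = 3.1/cos(-1.4°) = 3.101 m; N'_1 = 163·cos(-1.4°) = 163.0; c'Δl = 32.56; W sinα = -4.0
Slice 2: Δl = 1.7/cos8.0° = 1.717 m; N'_2 = 159·cos8.0° = 157.5; c'Δl = 18.03; W sinα = 22.1
Slice 3: Δl = 1.8/cos14.9° = 1.863 m; N'_3 = 157·cos14.9° = 151.7; c'Δl = 19.56; W sinα = 40.4
Slice 4: Δl = 3.0/cos24.8° = 3.305 m; N'_4 = 212·cos24.8° = 192.4; c'Δl = 34.70; W sinα = 88.9
Slice 5: Δl = 2.0/cos36.0° = 2.472 m; N'_5 = 86·cos36.0° = 69.6; c'Δl = 25.96; W sinα = 50.5
Slice 6: Δl = 1.5/cos44.9° = 2.118 m; N'_6 = 23·cos44.9° = 16.3; c'Δl = 22.24; W sinα = 16.2
Σc'Δl = 153.0 kN/m; ΣN' = 750.4 kN/m; ΣW sinα = 214.2 kN/m
Resisting = 153.0 + 750.4·tan21.5° = 153.0 + 295.6 = 448.6 kN/m
FS = 448.6 / 214.2 = 2.094

FS = 2.09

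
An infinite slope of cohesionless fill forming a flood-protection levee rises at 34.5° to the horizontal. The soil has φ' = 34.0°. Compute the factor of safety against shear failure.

FS = 0.98

For a dry cohesionless infinite slope the factor of safety is FS = tanφ' / tanβ.
FS = tan34.0° / tan34.5° = 0.6745 / 0.6873 = 0.981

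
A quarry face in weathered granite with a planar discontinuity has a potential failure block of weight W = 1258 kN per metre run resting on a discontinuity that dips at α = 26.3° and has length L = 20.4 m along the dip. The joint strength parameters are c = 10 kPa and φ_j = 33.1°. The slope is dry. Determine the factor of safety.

Resolving the block weight along and normal to the plane and applying the Mohr–Coulomb strength on the joint:
N' = W cosα = 1258·cos26.3° = 1127.8 kN/m
Driving force T = W sinα = 1258·sin26.3° = 557.4 kN/m
Resisting force R = c·L + N'·tanφ_j = 10·20.4 + 1127.8·tan33.1° = 204.0 + 735.2 = 939.2 kN/m
FS = R / T = 939.2 / 557.4 = 1.685

FS = 1.68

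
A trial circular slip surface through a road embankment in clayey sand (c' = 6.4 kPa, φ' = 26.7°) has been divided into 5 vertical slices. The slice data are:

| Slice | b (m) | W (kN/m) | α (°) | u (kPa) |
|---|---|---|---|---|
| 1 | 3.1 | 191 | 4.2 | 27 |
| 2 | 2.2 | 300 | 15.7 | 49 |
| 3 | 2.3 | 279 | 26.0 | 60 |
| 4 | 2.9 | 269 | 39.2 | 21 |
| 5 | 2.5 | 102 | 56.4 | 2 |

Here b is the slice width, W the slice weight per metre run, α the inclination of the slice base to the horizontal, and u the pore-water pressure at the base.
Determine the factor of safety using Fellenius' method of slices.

Ordinary method of slices: FS = Σ[c'·Δl_i + (W_i cosα_i − u_i·Δl_i)·tanφ'] / Σ W_i sinα_i, with Δl_i = b_i / cosα_i.
Slice 1: Δl = 3.1/cos4.2° = 3.108 m; N'_1 = 191·cos4.2° − 27·3.108 = 106.6; c'Δl = 19.89; W sinα = 14.0
Slice 2: Δl = 2.2/cos15.7° = 2.285 m; N'_2 = 300·cos15.7° − 49·2.285 = 176.8; c'Δl = 14.63; W sinα = 81.2
Slice 3: Δl = 2.3/cos26.0° = 2.559 m; N'_3 = 279·cos26.0° − 60·2.559 = 97.2; c'Δl = 16.38; W sinα = 122.3
Slice 4: Δl = 2.9/cos39.2° = 3.742 m; N'_4 = 269·cos39.2° − 21·3.742 = 129.9; c'Δl = 23.95; W sinα = 170.0
Slice 5: Δl = 2.5/cos56.4° = 4.518 m; N'_5 = 102·cos56.4° − 2·4.518 = 47.4; c'Δl = 28.91; W sinα = 85.0
Σc'Δl = 103.8 kN/m; ΣN' = 557.9 kN/m; ΣW sinα = 472.4 kN/m
Resisting = 103.8 + 557.9·tan26.7° = 103.8 + 280.6 = 384.4 kN/m
FS = 384.4 / 472.4 = 0.814

FS = 0.81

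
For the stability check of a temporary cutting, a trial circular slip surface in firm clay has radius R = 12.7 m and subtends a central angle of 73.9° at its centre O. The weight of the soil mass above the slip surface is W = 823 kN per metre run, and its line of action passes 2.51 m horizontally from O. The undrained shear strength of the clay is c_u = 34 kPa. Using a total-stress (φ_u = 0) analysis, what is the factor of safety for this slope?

FS = 3.42

Taking moments about the centre O, the resisting moment is provided by the undrained shear strength acting along the arc:
Arc length L_a = R·θ = 12.7·(73.9°·π/180) = 12.7·1.2898 = 16.38 m
M_R = c_u·L_a·R = 34·16.38·12.7 = 7073.1 kN·m/m
M_D = W·d = 823·2.51 = 2065.7 kN·m/m
FS = M_R / M_D = 7073.1 / 2065.7 = 3.424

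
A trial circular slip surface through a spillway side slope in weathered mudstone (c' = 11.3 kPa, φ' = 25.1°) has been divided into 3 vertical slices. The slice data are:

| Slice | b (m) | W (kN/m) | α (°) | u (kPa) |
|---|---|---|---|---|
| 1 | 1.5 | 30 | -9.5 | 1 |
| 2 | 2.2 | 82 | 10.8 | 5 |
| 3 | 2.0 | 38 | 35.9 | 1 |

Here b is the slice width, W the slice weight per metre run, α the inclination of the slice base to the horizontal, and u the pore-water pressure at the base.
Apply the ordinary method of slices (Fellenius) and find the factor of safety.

Ordinary method of slices: FS = Σ[c'·Δl_i + (W_i cosα_i − u_i·Δl_i)·tanφ'] / Σ W_i sinα_i, with Δl_i = b_i / cosα_i.
Slice 1: Δl = 1.5/cos(-9.5°) = 1.521 m; N'_1 = 30·cos(-9.5°) − 1·1.521 = 28.1; c'Δl = 17.19; W sinα = -5.0
Slice 2: Δl = 2.2/cos10.8° = 2.240 m; N'_2 = 82·cos10.8° − 5·2.240 = 69.3; c'Δl = 25.31; W sinα = 15.4
Slice 3: Δl = 2.0/cos35.9° = 2.469 m; N'_3 = 38·cos35.9° − 1·2.469 = 28.3; c'Δl = 27.90; W sinα = 22.3
Σc'Δl = 70.4 kN/m; ΣN' = 125.7 kN/m; ΣW sinα = 32.7 kN/m
Resisting = 70.4 + 125.7·tan25.1° = 70.4 + 58.9 = 129.3 kN/m
FS = 129.3 / 32.7 = 3.954

FS = 3.95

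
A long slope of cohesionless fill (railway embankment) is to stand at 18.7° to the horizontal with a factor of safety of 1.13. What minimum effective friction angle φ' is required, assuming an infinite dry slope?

φ' = 20.9°

FS = tanφ'/tanβ ⇒ tanφ' = FS · tanβ = 1.13 · tan18.7° = 0.3825
φ' = arctan(0.3825) = 20.93°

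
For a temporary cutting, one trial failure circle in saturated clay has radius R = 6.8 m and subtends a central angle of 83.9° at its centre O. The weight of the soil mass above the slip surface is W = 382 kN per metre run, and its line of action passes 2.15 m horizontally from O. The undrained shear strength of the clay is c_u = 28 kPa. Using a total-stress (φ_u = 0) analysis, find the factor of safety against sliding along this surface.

FS = 2.31

Taking moments about the centre O, the resisting moment is provided by the undrained shear strength acting along the arc:
Arc length L_a = R·θ = 6.8·(83.9°·π/180) = 6.8·1.4643 = 9.96 m
M_R = c_u·L_a·R = 28·9.96·6.8 = 1895.9 kN·m/m
M_D = W·d = 382·2.15 = 821.3 kN·m/m
FS = M_R / M_D = 1895.9 / 821.3 = 2.308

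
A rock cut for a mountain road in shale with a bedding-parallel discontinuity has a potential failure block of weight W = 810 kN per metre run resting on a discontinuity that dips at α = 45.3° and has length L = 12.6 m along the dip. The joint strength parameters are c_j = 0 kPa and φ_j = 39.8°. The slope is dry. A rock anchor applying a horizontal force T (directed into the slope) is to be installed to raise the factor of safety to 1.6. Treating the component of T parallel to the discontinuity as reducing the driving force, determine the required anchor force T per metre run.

Resolving forces along and normal to the sliding plane, with the horizontal anchor force T adding T·sinα to the effective normal force and T·cosα acting up the plane against the driving force:
FS = [c_jL + (W cosα + T sinα) tanφ_j] / [W sinα − T cosα]
Without the anchor: N' = 569.7 kN/m, driving T_d = 575.7 kN/m, resisting R = 0·12.6 + 569.7·tan39.8° = 474.7 kN/m, FS = 0.82.
Setting FS = 1.6 and solving for T:
1.6·(575.7 − T cos45.3°) = 474.7 + T sin45.3°·tan39.8°
T·(sin45.3°·tan39.8° + 1.6·cos45.3°) = 1.6·575.7 − 474.7
T·(0.7108·0.8332 + 1.6·0.7034) = 921.2 − 474.7 = 446.5
T·1.7176 = 446.5
T = 259.9 kN/m

T = 260 kN/m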